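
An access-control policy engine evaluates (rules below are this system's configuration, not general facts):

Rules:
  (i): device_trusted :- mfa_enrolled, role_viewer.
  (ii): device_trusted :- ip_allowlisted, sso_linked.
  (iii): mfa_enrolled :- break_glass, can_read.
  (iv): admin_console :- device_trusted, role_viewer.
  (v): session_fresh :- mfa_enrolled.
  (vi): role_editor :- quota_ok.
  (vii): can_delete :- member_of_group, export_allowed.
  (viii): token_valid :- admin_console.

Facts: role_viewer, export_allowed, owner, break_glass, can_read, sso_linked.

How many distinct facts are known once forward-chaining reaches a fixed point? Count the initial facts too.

11

Round 1 fires (iii), giving mfa_enrolled.
Round 2 fires (i), (v), giving device_trusted, session_fresh.
Round 3 fires (iv), giving admin_console.
Round 4 fires (viii), giving token_valid.
Closure: {admin_console, break_glass, can_read, device_trusted, export_allowed, mfa_enrolled, owner, role_viewer, session_fresh, sso_linked, token_valid} — 11 facts.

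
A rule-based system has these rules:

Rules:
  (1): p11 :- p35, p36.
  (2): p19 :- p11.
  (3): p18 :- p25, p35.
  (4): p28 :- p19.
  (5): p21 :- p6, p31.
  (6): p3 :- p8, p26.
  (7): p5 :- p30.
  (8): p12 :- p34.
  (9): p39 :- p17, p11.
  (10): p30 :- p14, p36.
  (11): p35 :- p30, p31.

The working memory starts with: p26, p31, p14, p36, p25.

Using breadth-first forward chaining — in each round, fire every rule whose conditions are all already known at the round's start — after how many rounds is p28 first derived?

5

Round 1: (10) [p30 :- p14, p36.]. Adds p30.
Round 2: (7) [p5 :- p30.]; (11) [p35 :- p30, p31.]. Adds p5, p35.
Round 3: (1) [p11 :- p35, p36.]; (3) [p18 :- p25, p35.]. Adds p11, p18.
Round 4: (2) [p19 :- p11.]. Adds p19.
Round 5: (4) [p28 :- p19.]. Adds p28.
p28 first appears in round 5.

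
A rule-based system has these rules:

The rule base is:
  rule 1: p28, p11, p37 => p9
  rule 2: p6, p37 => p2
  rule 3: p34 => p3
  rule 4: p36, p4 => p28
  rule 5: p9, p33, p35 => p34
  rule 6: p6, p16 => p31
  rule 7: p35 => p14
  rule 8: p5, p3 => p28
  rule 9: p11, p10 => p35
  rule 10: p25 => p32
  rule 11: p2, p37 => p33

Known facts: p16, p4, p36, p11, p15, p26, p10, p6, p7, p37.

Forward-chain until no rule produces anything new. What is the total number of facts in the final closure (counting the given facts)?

19

Round 1 fires rule 2, rule 4, rule 6, rule 9, giving p2, p28, p31, p35.
Round 2 fires rule 1, rule 7, rule 11, giving p9, p14, p33.
Round 3 fires rule 5, giving p34.
Round 4 fires rule 3, giving p3.
Closure: {p10, p11, p14, p15, p16, p2, p26, p28, p3, p31, p33, p34, p35, p36, p37, p4, p6, p7, p9} — 19 facts.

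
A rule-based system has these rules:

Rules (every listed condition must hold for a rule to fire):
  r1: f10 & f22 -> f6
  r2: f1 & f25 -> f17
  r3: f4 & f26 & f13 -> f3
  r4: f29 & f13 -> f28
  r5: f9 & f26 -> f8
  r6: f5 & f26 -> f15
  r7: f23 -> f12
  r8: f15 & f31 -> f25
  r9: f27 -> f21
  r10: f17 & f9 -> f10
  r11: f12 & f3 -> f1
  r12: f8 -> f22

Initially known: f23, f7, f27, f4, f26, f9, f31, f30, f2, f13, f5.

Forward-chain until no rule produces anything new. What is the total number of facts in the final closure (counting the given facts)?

22

Round 1 fires r3, r5, r6, r7, r9, giving f3, f8, f15, f12, f21.
Round 2 fires r8, r11, r12, giving f25, f1, f22.
Round 3 fires r2, giving f17.
Round 4 fires r10, giving f10.
Round 5 fires r1, giving f6.
Closure: {f1, f10, f12, f13, f15, f17, f2, f21, f22, f23, f25, f26, f27, f3, f30, f31, f4, f5, f6, f7, f8, f9} — 22 facts.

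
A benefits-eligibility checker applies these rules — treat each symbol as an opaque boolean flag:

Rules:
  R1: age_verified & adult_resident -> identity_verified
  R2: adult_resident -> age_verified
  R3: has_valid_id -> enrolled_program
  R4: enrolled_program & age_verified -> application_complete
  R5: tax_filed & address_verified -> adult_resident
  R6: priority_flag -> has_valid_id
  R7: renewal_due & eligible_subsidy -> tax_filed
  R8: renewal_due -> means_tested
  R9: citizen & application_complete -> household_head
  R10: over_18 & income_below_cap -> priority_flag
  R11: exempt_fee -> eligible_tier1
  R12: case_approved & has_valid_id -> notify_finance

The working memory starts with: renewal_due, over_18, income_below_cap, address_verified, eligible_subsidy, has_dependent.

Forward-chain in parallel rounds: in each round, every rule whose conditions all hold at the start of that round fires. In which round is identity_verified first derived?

4

Round 1 — R7, R8, R10, derive tax_filed, means_tested, priority_flag.
Round 2 — R5, R6, derive adult_resident, has_valid_id.
Round 3 — R2, R3, derive age_verified, enrolled_program.
Round 4 — R1, R4, derive identity_verified, application_complete.
identity_verified first appears in round 4.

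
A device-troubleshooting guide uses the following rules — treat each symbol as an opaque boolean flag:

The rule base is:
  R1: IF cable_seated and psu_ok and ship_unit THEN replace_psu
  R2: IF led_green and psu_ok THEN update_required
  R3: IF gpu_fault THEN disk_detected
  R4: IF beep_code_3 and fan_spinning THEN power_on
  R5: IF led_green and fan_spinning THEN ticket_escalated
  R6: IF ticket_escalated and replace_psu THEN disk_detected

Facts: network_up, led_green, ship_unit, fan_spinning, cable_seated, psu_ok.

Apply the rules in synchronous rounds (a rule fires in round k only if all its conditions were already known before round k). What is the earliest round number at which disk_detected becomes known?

Round 1: R1 [IF cable_seated and psu_ok and ship_unit THEN replace_psu]; R2 [IF led_green and psu_ok THEN update_required]; R5 [IF led_green and fan_spinning THEN ticket_escalated]. New: replace_psu, update_required, ticket_escalated.
Round 2: R6 [IF ticket_escalated and replace_psu THEN disk_detected]. New: disk_detected.
disk_detected first appears in round 2.

2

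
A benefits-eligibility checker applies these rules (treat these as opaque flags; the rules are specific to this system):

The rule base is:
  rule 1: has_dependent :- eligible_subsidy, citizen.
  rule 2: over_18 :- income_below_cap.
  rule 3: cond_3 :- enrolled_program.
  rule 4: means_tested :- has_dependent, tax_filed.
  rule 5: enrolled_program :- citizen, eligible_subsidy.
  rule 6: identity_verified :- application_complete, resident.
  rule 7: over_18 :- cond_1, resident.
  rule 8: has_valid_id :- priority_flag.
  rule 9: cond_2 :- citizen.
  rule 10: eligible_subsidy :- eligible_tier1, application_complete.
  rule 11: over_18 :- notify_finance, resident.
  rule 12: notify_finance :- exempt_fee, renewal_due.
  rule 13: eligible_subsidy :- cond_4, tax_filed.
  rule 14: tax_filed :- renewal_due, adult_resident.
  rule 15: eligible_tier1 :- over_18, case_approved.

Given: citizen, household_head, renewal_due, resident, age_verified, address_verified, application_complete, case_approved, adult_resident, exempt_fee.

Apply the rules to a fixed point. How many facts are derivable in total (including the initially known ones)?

Round 1: rule 6 [identity_verified :- application_complete, resident.]; rule 9 [cond_2 :- citizen.]; rule 12 [notify_finance :- exempt_fee, renewal_due.]; rule 14 [tax_filed :- renewal_due, adult_resident.]. New: identity_verified, cond_2, notify_finance, tax_filed.
Round 2: rule 11 [over_18 :- notify_finance, resident.]. New: over_18.
Round 3: rule 15 [eligible_tier1 :- over_18, case_approved.]. New: eligible_tier1.
Round 4: rule 10 [eligible_subsidy :- eligible_tier1, application_complete.]. New: eligible_subsidy.
Round 5: rule 1 [has_dependent :- eligible_subsidy, citizen.]; rule 5 [enrolled_program :- citizen, eligible_subsidy.]. New: has_dependent, enrolled_program.
Round 6: rule 3 [cond_3 :- enrolled_program.]; rule 4 [means_tested :- has_dependent, tax_filed.]. New: cond_3, means_tested.
Closure: {address_verified, adult_resident, age_verified, application_complete, case_approved, citizen, cond_2, cond_3, eligible_subsidy, eligible_tier1, enrolled_program, exempt_fee, has_dependent, household_head, identity_verified, means_tested, notify_finance, over_18, renewal_due, resident, tax_filed} — 21 facts.

21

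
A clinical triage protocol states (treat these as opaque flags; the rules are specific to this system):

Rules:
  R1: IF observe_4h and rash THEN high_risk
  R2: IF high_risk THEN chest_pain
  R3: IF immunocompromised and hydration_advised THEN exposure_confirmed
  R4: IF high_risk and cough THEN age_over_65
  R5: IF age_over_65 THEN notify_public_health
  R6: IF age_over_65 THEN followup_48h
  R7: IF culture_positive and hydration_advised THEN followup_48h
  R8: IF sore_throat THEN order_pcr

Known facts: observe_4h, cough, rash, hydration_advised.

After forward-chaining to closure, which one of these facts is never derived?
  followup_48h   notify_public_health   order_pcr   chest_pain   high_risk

Round 1 fires R1, giving high_risk.
Round 2 fires R2, R4, giving chest_pain, age_over_65.
Round 3 fires R5, R6, giving notify_public_health, followup_48h.
Derived: notify_public_health (round 3), followup_48h (round 3), chest_pain (round 2), high_risk (round 1). order_pcr never appears in any round.

order_pcr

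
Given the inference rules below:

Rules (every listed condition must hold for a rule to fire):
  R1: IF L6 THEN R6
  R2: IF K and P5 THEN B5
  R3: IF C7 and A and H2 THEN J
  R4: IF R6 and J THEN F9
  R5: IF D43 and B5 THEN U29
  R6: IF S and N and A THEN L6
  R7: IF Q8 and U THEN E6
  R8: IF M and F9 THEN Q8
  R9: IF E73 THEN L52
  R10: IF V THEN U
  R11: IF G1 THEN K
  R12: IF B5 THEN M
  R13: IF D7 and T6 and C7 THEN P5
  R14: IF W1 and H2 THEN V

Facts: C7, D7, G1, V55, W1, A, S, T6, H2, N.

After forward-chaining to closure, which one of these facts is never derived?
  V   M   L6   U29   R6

U29

[1] R3 [IF C7 and A and H2 THEN J]; R6 [IF S and N and A THEN L6]; R11 [IF G1 THEN K]; R13 [IF D7 and T6 and C7 THEN P5]; R14 [IF W1 and H2 THEN V]. ⇒ new: J, L6, K, P5, V.
[2] R1 [IF L6 THEN R6]; R2 [IF K and P5 THEN B5]; R10 [IF V THEN U]. ⇒ new: R6, B5, U.
[3] R4 [IF R6 and J THEN F9]; R12 [IF B5 THEN M]. ⇒ new: F9, M.
[4] R8 [IF M and F9 THEN Q8]. ⇒ new: Q8.
[5] R7 [IF Q8 and U THEN E6]. ⇒ new: E6.
Derived: M (round 3), L6 (round 1), V (round 1), R6 (round 2). U29 never appears in any round.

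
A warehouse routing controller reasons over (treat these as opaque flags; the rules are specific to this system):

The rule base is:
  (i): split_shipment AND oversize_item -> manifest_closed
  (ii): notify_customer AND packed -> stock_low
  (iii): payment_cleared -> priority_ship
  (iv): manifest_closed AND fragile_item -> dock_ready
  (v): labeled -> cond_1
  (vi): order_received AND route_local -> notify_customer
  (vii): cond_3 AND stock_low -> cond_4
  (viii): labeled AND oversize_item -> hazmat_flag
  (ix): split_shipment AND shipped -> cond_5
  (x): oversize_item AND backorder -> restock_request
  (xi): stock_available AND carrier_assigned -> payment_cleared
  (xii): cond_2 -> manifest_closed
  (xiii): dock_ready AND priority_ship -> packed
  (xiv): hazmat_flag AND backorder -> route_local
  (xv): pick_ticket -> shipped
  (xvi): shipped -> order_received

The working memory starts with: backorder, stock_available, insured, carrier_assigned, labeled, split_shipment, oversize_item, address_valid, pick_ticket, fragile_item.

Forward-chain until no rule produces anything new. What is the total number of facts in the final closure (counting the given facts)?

24

Round 1: (i) [split_shipment AND oversize_item -> manifest_closed]; (v) [labeled -> cond_1]; (viii) [labeled AND oversize_item -> hazmat_flag]; (x) [oversize_item AND backorder -> restock_request]; (xi) [stock_available AND carrier_assigned -> payment_cleared]; (xv) [pick_ticket -> shipped]. Adds manifest_closed, cond_1, hazmat_flag, restock_request, payment_cleared, shipped.
Round 2: (iii) [payment_cleared -> priority_ship]; (iv) [manifest_closed AND fragile_item -> dock_ready]; (ix) [split_shipment AND shipped -> cond_5]; (xiv) [hazmat_flag AND backorder -> route_local]; (xvi) [shipped -> order_received]. Adds priority_ship, dock_ready, cond_5, route_local, order_received.
Round 3: (vi) [order_received AND route_local -> notify_customer]; (xiii) [dock_ready AND priority_ship -> packed]. Adds notify_customer, packed.
Round 4: (ii) [notify_customer AND packed -> stock_low]. Adds stock_low.
Closure: {address_valid, backorder, carrier_assigned, cond_1, cond_5, dock_ready, fragile_item, hazmat_flag, insured, labeled, manifest_closed, notify_customer, order_received, oversize_item, packed, payment_cleared, pick_ticket, priority_ship, restock_request, route_local, shipped, split_shipment, stock_available, stock_low} — 24 facts.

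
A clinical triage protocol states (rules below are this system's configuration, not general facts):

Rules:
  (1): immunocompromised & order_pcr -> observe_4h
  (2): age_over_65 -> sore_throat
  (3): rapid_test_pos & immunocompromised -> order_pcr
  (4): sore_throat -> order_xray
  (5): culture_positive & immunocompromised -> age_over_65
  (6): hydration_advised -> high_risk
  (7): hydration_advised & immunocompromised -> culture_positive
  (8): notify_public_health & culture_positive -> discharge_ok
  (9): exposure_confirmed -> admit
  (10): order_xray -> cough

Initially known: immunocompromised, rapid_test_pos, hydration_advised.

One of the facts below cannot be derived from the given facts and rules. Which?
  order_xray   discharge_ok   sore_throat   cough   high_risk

discharge_ok

Round 1: (3) [rapid_test_pos & immunocompromised -> order_pcr]; (6) [hydration_advised -> high_risk]; (7) [hydration_advised & immunocompromised -> culture_positive]. New: order_pcr, high_risk, culture_positive.
Round 2: (1) [immunocompromised & order_pcr -> observe_4h]; (5) [culture_positive & immunocompromised -> age_over_65]. New: observe_4h, age_over_65.
Round 3: (2) [age_over_65 -> sore_throat]. New: sore_throat.
Round 4: (4) [sore_throat -> order_xray]. New: order_xray.
Round 5: (10) [order_xray -> cough]. New: cough.
Derived: cough (round 5), order_xray (round 4), sore_throat (round 3), high_risk (round 1). discharge_ok never appears in any round.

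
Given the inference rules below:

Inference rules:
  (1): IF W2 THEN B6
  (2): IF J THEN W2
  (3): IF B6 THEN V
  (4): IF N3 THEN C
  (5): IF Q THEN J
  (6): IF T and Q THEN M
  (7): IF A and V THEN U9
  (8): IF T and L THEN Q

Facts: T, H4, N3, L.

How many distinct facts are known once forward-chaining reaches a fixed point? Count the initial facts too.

Round 1 fires (4), (8), giving C, Q.
Round 2 fires (5), (6), giving J, M.
Round 3 fires (2), giving W2.
Round 4 fires (1), giving B6.
Round 5 fires (3), giving V.
Closure: {B6, C, H4, J, L, M, N3, Q, T, V, W2} — 11 facts.

11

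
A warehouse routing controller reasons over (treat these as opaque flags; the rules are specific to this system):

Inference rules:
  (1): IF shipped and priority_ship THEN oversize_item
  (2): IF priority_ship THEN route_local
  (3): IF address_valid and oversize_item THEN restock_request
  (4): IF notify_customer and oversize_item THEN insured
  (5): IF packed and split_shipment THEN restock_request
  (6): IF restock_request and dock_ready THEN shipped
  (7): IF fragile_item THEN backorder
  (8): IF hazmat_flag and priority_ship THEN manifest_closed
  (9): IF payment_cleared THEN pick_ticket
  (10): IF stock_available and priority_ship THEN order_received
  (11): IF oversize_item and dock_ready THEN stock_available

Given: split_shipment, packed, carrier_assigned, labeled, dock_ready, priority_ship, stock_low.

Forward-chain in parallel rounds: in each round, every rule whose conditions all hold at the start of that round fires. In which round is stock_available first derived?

Round 1: (2) [IF priority_ship THEN route_local]; (5) [IF packed and split_shipment THEN restock_request]. Adds route_local, restock_request.
Round 2: (6) [IF restock_request and dock_ready THEN shipped]. Adds shipped.
Round 3: (1) [IF shipped and priority_ship THEN oversize_item]. Adds oversize_item.
Round 4: (11) [IF oversize_item and dock_ready THEN stock_available]. Adds stock_available.
stock_available first appears in round 4.

4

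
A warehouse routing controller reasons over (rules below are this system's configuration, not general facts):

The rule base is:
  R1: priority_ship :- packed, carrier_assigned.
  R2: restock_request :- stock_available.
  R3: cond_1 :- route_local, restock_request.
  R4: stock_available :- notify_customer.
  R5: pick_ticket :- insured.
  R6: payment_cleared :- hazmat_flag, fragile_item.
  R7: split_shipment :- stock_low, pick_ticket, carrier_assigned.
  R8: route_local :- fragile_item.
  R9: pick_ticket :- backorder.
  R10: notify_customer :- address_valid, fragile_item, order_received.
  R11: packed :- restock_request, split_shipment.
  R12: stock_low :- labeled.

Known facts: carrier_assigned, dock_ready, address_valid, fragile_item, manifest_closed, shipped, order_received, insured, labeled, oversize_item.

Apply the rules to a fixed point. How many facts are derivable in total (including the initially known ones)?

Round 1 — R5, R8, R10, R12, derive pick_ticket, route_local, notify_customer, stock_low.
Round 2 — R4, R7, derive stock_available, split_shipment.
Round 3 — R2, derive restock_request.
Round 4 — R3, R11, derive cond_1, packed.
Round 5 — R1, derive priority_ship.
Closure: {address_valid, carrier_assigned, cond_1, dock_ready, fragile_item, insured, labeled, manifest_closed, notify_customer, order_received, oversize_item, packed, pick_ticket, priority_ship, restock_request, route_local, shipped, split_shipment, stock_available, stock_low} — 20 facts.

20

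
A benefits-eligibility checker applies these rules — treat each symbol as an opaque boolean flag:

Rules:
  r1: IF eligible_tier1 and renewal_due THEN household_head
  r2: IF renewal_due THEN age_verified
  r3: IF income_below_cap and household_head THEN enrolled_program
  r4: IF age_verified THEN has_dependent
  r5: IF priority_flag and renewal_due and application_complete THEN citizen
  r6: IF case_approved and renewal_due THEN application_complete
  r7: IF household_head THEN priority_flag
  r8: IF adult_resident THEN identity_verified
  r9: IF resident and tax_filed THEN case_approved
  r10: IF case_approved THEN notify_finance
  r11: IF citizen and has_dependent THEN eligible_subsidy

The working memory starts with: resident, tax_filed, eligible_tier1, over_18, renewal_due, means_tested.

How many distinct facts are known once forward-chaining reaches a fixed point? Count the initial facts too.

15

[1] r1 [IF eligible_tier1 and renewal_due THEN household_head]; r2 [IF renewal_due THEN age_verified]; r9 [IF resident and tax_filed THEN case_approved]. ⇒ new: household_head, age_verified, case_approved.
[2] r4 [IF age_verified THEN has_dependent]; r6 [IF case_approved and renewal_due THEN application_complete]; r7 [IF household_head THEN priority_flag]; r10 [IF case_approved THEN notify_finance]. ⇒ new: has_dependent, application_complete, priority_flag, notify_finance.
[3] r5 [IF priority_flag and renewal_due and application_complete THEN citizen]. ⇒ new: citizen.
[4] r11 [IF citizen and has_dependent THEN eligible_subsidy]. ⇒ new: eligible_subsidy.
Closure: {age_verified, application_complete, case_approved, citizen, eligible_subsidy, eligible_tier1, has_dependent, household_head, means_tested, notify_finance, over_18, priority_flag, renewal_due, resident, tax_filed} — 15 facts.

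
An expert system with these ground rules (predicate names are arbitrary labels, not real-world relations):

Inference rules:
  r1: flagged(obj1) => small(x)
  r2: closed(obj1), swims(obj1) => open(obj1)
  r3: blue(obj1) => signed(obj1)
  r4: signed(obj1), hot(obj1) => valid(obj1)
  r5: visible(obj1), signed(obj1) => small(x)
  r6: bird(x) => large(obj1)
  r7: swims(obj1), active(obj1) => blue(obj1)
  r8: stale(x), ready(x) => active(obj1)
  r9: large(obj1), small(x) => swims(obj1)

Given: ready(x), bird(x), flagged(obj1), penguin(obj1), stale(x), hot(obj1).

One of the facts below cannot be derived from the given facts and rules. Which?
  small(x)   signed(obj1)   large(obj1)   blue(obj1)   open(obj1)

open(obj1)

[1] r1 [flagged(obj1) => small(x)]; r6 [bird(x) => large(obj1)]; r8 [stale(x), ready(x) => active(obj1)]. ⇒ new: small(x), large(obj1), active(obj1).
[2] r9 [large(obj1), small(x) => swims(obj1)]. ⇒ new: swims(obj1).
[3] r7 [swims(obj1), active(obj1) => blue(obj1)]. ⇒ new: blue(obj1).
[4] r3 [blue(obj1) => signed(obj1)]. ⇒ new: signed(obj1).
[5] r4 [signed(obj1), hot(obj1) => valid(obj1)]. ⇒ new: valid(obj1).
Derived: large(obj1) (round 1), blue(obj1) (round 3), signed(obj1) (round 4), small(x) (round 1). open(obj1) never appears in any round.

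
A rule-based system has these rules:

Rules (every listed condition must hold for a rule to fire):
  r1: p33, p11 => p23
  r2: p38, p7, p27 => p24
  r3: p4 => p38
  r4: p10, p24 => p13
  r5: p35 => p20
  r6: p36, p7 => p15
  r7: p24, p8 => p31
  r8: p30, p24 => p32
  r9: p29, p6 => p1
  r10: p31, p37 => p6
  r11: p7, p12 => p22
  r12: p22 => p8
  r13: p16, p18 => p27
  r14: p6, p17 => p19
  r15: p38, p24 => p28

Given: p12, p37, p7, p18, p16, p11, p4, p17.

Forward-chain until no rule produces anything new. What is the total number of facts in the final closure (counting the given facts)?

[1] r3 [p4 => p38]; r11 [p7, p12 => p22]; r13 [p16, p18 => p27]. ⇒ new: p38, p22, p27.
[2] r2 [p38, p7, p27 => p24]; r12 [p22 => p8]. ⇒ new: p24, p8.
[3] r7 [p24, p8 => p31]; r15 [p38, p24 => p28]. ⇒ new: p31, p28.
[4] r10 [p31, p37 => p6]. ⇒ new: p6.
[5] r14 [p6, p17 => p19]. ⇒ new: p19.
Closure: {p11, p12, p16, p17, p18, p19, p22, p24, p27, p28, p31, p37, p38, p4, p6, p7, p8} — 17 facts.

17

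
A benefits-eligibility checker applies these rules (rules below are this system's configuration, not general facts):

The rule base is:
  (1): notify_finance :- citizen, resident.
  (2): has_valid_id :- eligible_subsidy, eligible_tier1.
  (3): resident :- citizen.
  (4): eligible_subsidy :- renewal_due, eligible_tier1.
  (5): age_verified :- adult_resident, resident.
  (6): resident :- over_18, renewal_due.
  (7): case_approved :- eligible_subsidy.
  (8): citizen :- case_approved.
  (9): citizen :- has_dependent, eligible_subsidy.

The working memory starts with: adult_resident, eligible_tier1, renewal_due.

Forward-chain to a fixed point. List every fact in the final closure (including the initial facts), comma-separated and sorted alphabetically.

adult_resident, age_verified, case_approved, citizen, eligible_subsidy, eligible_tier1, has_valid_id, notify_finance, renewal_due, resident

Round 1: (4) [eligible_subsidy :- renewal_due, eligible_tier1.]. New: eligible_subsidy.
Round 2: (2) [has_valid_id :- eligible_subsidy, eligible_tier1.]; (7) [case_approved :- eligible_subsidy.]. New: has_valid_id, case_approved.
Round 3: (8) [citizen :- case_approved.]. New: citizen.
Round 4: (3) [resident :- citizen.]. New: resident.
Round 5: (1) [notify_finance :- citizen, resident.]; (5) [age_verified :- adult_resident, resident.]. New: notify_finance, age_verified.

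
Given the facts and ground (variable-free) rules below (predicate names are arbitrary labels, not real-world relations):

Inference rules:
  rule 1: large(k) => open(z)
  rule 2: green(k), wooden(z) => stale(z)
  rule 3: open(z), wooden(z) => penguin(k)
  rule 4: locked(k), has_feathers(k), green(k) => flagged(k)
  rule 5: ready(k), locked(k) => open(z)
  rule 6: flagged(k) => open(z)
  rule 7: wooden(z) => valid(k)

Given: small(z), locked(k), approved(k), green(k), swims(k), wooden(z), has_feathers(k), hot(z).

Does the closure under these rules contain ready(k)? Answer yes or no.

Round 1: rule 2 [green(k), wooden(z) => stale(z)]; rule 4 [locked(k), has_feathers(k), green(k) => flagged(k)]; rule 7 [wooden(z) => valid(k)]. Adds stale(z), flagged(k), valid(k).
Round 2: rule 6 [flagged(k) => open(z)]. Adds open(z).
Round 3: rule 3 [open(z), wooden(z) => penguin(k)]. Adds penguin(k).
Fixed point reached. No rule has ready(k) as a consequent, and it is not given.

no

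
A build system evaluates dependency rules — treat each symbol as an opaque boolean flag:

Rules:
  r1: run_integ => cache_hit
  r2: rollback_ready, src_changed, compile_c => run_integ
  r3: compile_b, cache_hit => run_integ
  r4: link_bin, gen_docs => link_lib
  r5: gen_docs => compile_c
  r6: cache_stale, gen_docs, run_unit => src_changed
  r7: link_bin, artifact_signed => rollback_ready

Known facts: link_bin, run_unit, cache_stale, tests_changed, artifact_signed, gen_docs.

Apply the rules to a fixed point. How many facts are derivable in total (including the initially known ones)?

[1] r4 [link_bin, gen_docs => link_lib]; r5 [gen_docs => compile_c]; r6 [cache_stale, gen_docs, run_unit => src_changed]; r7 [link_bin, artifact_signed => rollback_ready]. ⇒ new: link_lib, compile_c, src_changed, rollback_ready.
[2] r2 [rollback_ready, src_changed, compile_c => run_integ]. ⇒ new: run_integ.
[3] r1 [run_integ => cache_hit]. ⇒ new: cache_hit.
Closure: {artifact_signed, cache_hit, cache_stale, compile_c, gen_docs, link_bin, link_lib, rollback_ready, run_integ, run_unit, src_changed, tests_changed} — 12 facts.

12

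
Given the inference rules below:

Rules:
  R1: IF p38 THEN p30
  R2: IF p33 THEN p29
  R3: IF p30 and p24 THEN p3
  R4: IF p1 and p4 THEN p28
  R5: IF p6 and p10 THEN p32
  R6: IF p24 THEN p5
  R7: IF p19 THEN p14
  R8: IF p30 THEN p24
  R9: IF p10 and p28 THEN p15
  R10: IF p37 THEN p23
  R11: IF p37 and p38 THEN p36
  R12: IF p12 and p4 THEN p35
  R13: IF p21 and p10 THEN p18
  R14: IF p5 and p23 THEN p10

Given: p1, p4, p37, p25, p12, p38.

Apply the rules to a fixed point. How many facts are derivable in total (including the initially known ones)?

Round 1 fires R1, R4, R10, R11, R12, giving p30, p28, p23, p36, p35.
Round 2 fires R8, giving p24.
Round 3 fires R3, R6, giving p3, p5.
Round 4 fires R14, giving p10.
Round 5 fires R9, giving p15.
Closure: {p1, p10, p12, p15, p23, p24, p25, p28, p3, p30, p35, p36, p37, p38, p4, p5} — 16 facts.

16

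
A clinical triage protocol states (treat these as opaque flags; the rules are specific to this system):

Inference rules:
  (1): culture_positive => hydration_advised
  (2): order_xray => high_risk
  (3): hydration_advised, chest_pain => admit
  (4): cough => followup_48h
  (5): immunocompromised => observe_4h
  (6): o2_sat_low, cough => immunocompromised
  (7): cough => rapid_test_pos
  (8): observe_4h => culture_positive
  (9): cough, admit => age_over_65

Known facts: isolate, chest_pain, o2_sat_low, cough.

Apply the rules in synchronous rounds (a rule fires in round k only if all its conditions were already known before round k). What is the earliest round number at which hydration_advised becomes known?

Round 1 — (4), (6), (7), derive followup_48h, immunocompromised, rapid_test_pos.
Round 2 — (5), derive observe_4h.
Round 3 — (8), derive culture_positive.
Round 4 — (1), derive hydration_advised.
hydration_advised first appears in round 4.

4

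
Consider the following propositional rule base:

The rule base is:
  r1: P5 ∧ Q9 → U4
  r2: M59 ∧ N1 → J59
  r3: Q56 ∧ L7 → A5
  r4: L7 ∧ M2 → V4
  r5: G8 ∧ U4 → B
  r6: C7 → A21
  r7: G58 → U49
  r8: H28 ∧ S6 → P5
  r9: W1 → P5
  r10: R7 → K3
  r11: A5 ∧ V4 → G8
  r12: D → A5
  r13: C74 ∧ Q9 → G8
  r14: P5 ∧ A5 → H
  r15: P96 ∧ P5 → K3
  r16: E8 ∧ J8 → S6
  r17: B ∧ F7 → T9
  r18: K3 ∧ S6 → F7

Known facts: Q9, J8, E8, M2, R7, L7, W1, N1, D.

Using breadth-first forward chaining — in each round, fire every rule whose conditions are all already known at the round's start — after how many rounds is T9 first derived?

4

[1] r4 [L7 ∧ M2 → V4]; r9 [W1 → P5]; r10 [R7 → K3]; r12 [D → A5]; r16 [E8 ∧ J8 → S6]. ⇒ new: V4, P5, K3, A5, S6.
[2] r1 [P5 ∧ Q9 → U4]; r11 [A5 ∧ V4 → G8]; r14 [P5 ∧ A5 → H]; r18 [K3 ∧ S6 → F7]. ⇒ new: U4, G8, H, F7.
[3] r5 [G8 ∧ U4 → B]. ⇒ new: B.
[4] r17 [B ∧ F7 → T9]. ⇒ new: T9.
T9 first appears in round 4.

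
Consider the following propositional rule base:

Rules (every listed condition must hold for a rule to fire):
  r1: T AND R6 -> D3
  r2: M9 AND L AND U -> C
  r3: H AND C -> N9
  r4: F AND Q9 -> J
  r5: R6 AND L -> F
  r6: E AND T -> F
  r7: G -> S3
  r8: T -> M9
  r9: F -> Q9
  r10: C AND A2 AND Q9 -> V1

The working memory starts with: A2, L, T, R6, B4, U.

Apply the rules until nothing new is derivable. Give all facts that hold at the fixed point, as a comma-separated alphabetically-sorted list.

A2, B4, C, D3, F, J, L, M9, Q9, R6, T, U, V1

[1] r1 [T AND R6 -> D3]; r5 [R6 AND L -> F]; r8 [T -> M9]. ⇒ new: D3, F, M9.
[2] r2 [M9 AND L AND U -> C]; r9 [F -> Q9]. ⇒ new: C, Q9.
[3] r4 [F AND Q9 -> J]; r10 [C AND A2 AND Q9 -> V1]. ⇒ new: J, V1.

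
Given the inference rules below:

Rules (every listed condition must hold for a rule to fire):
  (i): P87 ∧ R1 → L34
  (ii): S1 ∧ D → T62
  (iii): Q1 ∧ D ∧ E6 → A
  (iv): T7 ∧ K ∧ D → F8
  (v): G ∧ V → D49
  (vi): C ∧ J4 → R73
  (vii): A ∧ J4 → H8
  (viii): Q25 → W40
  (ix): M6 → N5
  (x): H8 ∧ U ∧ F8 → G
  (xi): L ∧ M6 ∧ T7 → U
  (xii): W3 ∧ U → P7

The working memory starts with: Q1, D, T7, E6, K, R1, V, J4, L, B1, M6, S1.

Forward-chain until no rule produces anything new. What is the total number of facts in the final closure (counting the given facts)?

20

Round 1 — (ii), (iii), (iv), (ix), (xi), derive T62, A, F8, N5, U.
Round 2 — (vii), derive H8.
Round 3 — (x), derive G.
Round 4 — (v), derive D49.
Closure: {A, B1, D, D49, E6, F8, G, H8, J4, K, L, M6, N5, Q1, R1, S1, T62, T7, U, V} — 20 facts.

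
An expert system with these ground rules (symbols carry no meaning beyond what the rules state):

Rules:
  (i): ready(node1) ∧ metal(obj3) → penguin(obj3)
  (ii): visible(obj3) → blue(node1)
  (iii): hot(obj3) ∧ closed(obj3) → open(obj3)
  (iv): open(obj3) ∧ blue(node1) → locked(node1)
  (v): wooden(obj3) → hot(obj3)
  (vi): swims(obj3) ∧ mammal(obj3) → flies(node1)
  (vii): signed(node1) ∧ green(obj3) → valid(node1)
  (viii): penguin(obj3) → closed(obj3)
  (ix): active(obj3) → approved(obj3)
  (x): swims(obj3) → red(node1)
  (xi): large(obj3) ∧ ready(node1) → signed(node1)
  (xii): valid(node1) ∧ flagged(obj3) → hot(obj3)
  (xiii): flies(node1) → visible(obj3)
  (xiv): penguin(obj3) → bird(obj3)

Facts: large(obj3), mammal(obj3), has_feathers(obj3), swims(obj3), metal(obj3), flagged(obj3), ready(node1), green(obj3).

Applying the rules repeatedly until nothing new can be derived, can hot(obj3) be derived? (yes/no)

Round 1 fires (i), (vi), (x), (xi), giving penguin(obj3), flies(node1), red(node1), signed(node1).
Round 2 fires (vii), (viii), (xiii), (xiv), giving valid(node1), closed(obj3), visible(obj3), bird(obj3).
Round 3 fires (ii), (xii), giving blue(node1), hot(obj3).
Round 4 fires (iii), giving open(obj3).
Round 5 fires (iv), giving locked(node1).
hot(obj3) appears in round 3, so it is derivable.

yes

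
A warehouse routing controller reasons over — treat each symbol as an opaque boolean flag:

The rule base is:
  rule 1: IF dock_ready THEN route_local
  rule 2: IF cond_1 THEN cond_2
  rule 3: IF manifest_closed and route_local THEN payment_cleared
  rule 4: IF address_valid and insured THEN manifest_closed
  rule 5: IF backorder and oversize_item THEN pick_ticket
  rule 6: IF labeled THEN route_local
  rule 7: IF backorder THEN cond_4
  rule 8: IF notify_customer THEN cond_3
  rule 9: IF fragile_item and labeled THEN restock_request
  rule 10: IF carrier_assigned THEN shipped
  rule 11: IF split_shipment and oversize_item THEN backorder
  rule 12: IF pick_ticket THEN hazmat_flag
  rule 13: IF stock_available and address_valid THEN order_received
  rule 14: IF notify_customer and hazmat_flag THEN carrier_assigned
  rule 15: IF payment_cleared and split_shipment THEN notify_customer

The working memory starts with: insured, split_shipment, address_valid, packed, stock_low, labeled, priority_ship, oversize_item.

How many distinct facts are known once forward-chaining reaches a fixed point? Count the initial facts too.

19

Round 1 fires rule 4, rule 6, rule 11, giving manifest_closed, route_local, backorder.
Round 2 fires rule 3, rule 5, rule 7, giving payment_cleared, pick_ticket, cond_4.
Round 3 fires rule 12, rule 15, giving hazmat_flag, notify_customer.
Round 4 fires rule 8, rule 14, giving cond_3, carrier_assigned.
Round 5 fires rule 10, giving shipped.
Closure: {address_valid, backorder, carrier_assigned, cond_3, cond_4, hazmat_flag, insured, labeled, manifest_closed, notify_customer, oversize_item, packed, payment_cleared, pick_ticket, priority_ship, route_local, shipped, split_shipment, stock_low} — 19 facts.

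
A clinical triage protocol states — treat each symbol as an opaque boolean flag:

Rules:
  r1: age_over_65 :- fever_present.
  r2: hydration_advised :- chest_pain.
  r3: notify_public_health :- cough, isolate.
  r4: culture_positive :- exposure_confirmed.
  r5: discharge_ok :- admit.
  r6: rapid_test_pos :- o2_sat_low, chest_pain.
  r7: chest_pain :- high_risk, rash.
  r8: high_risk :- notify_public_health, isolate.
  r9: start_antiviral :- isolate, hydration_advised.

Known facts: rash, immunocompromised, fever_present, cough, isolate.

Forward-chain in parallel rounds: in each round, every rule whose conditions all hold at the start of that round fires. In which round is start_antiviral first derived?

Round 1: r1 [age_over_65 :- fever_present.]; r3 [notify_public_health :- cough, isolate.]. New: age_over_65, notify_public_health.
Round 2: r8 [high_risk :- notify_public_health, isolate.]. New: high_risk.
Round 3: r7 [chest_pain :- high_risk, rash.]. New: chest_pain.
Round 4: r2 [hydration_advised :- chest_pain.]. New: hydration_advised.
Round 5: r9 [start_antiviral :- isolate, hydration_advised.]. New: start_antiviral.
start_antiviral first appears in round 5.

5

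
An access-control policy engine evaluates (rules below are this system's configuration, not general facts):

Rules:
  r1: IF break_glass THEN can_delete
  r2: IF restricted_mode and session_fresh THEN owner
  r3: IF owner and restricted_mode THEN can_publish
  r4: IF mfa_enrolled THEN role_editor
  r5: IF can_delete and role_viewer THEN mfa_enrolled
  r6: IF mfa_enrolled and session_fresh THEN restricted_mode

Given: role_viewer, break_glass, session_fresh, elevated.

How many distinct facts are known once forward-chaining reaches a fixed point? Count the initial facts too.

Round 1 fires r1, giving can_delete.
Round 2 fires r5, giving mfa_enrolled.
Round 3 fires r4, r6, giving role_editor, restricted_mode.
Round 4 fires r2, giving owner.
Round 5 fires r3, giving can_publish.
Closure: {break_glass, can_delete, can_publish, elevated, mfa_enrolled, owner, restricted_mode, role_editor, role_viewer, session_fresh} — 10 facts.

10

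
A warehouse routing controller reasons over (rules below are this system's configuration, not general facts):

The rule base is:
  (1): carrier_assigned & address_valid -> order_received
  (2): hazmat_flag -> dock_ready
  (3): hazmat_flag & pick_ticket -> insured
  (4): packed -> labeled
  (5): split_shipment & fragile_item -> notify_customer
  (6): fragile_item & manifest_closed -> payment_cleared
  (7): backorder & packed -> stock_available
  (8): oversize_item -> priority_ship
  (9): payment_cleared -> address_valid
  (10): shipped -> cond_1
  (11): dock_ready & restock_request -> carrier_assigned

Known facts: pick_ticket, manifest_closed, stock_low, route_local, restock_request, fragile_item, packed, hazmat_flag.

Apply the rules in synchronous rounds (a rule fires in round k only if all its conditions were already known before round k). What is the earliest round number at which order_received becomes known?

Round 1 fires (2), (3), (4), (6), giving dock_ready, insured, labeled, payment_cleared.
Round 2 fires (9), (11), giving address_valid, carrier_assigned.
Round 3 fires (1), giving order_received.
order_received first appears in round 3.

3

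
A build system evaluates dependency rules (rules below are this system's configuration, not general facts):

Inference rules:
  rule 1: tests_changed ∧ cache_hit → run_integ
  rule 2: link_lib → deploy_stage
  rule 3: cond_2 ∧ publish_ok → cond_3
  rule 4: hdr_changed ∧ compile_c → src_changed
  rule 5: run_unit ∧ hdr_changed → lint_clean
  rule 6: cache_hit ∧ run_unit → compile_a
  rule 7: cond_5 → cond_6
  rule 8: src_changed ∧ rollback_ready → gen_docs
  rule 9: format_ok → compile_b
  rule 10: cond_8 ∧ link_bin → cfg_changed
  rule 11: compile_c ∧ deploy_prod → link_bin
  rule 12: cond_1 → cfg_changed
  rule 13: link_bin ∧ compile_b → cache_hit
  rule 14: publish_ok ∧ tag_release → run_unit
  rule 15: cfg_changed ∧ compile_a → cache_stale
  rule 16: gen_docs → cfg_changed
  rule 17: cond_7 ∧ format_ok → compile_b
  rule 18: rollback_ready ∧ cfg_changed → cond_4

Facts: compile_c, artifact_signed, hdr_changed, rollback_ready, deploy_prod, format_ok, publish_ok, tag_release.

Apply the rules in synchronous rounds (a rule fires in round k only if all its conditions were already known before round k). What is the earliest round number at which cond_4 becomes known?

4

[1] rule 4 [hdr_changed ∧ compile_c → src_changed]; rule 9 [format_ok → compile_b]; rule 11 [compile_c ∧ deploy_prod → link_bin]; rule 14 [publish_ok ∧ tag_release → run_unit]. ⇒ new: src_changed, compile_b, link_bin, run_unit.
[2] rule 5 [run_unit ∧ hdr_changed → lint_clean]; rule 8 [src_changed ∧ rollback_ready → gen_docs]; rule 13 [link_bin ∧ compile_b → cache_hit]. ⇒ new: lint_clean, gen_docs, cache_hit.
[3] rule 6 [cache_hit ∧ run_unit → compile_a]; rule 16 [gen_docs → cfg_changed]. ⇒ new: compile_a, cfg_changed.
[4] rule 15 [cfg_changed ∧ compile_a → cache_stale]; rule 18 [rollback_ready ∧ cfg_changed → cond_4]. ⇒ new: cache_stale, cond_4.
cond_4 first appears in round 4.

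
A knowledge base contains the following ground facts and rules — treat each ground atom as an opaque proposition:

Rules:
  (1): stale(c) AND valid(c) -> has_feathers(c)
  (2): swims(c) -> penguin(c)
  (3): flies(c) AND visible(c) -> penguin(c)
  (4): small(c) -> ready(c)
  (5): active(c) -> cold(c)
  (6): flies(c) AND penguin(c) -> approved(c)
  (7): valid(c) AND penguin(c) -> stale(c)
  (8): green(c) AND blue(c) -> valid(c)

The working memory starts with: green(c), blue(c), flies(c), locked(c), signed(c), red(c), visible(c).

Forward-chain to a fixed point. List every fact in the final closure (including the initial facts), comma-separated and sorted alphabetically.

approved(c), blue(c), flies(c), green(c), has_feathers(c), locked(c), penguin(c), red(c), signed(c), stale(c), valid(c), visible(c)

Round 1: (3) [flies(c) AND visible(c) -> penguin(c)]; (8) [green(c) AND blue(c) -> valid(c)]. Adds penguin(c), valid(c).
Round 2: (6) [flies(c) AND penguin(c) -> approved(c)]; (7) [valid(c) AND penguin(c) -> stale(c)]. Adds approved(c), stale(c).
Round 3: (1) [stale(c) AND valid(c) -> has_feathers(c)]. Adds has_feathers(c).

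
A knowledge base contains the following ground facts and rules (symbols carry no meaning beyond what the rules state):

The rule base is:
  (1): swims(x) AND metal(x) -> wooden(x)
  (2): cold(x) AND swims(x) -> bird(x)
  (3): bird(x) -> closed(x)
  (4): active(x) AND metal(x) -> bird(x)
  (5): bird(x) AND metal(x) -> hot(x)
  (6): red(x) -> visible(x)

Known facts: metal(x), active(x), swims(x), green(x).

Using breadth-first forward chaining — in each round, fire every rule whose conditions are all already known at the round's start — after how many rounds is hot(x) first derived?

[1] (1) [swims(x) AND metal(x) -> wooden(x)]; (4) [active(x) AND metal(x) -> bird(x)]. ⇒ new: wooden(x), bird(x).
[2] (3) [bird(x) -> closed(x)]; (5) [bird(x) AND metal(x) -> hot(x)]. ⇒ new: closed(x), hot(x).
hot(x) first appears in round 2.

2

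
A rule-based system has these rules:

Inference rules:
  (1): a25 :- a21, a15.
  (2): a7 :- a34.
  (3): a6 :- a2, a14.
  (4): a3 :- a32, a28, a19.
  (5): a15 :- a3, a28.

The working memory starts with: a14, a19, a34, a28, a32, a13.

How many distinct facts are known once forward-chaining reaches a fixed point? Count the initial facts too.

9

Round 1: (2) [a7 :- a34.]; (4) [a3 :- a32, a28, a19.]. Adds a7, a3.
Round 2: (5) [a15 :- a3, a28.]. Adds a15.
Closure: {a13, a14, a15, a19, a28, a3, a32, a34, a7} — 9 facts.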